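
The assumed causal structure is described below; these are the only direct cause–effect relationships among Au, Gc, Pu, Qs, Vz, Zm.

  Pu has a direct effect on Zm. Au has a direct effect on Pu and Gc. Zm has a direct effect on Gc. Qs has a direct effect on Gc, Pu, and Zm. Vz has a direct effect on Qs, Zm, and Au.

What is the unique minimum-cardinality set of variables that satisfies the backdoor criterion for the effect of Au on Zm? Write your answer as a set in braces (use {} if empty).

Variables eligible for adjustment (non-descendants of Au, excluding Au and Zm): {Qs, Vz}.
Backdoor paths from Au to Zm:
  P1: Au <- Vz -> Qs -> Pu -> Zm
  P2: Au <- Vz -> Qs -> Zm
  P3: Au <- Vz -> Qs -> Gc <- Zm
  P4: Au <- Vz -> Zm
The empty set is not sufficient: P1 (Au <- Vz -> Qs -> Pu -> Zm) has no collider blocking it and no conditioned non-collider, so it is open.
Try {Vz}:
  P1: blocked at fork node Vz ∈ conditioning set.
  P2: blocked at fork node Vz ∈ conditioning set.
  P3: blocked at fork node Vz ∈ conditioning set.
  P4: blocked at fork node Vz ∈ conditioning set.
{Vz} contains no descendant of Au and blocks every backdoor path.
No other singleton works — e.g. {Qs} leaves P4 open — so {Vz} is the unique smallest valid adjustment set.

{Vz}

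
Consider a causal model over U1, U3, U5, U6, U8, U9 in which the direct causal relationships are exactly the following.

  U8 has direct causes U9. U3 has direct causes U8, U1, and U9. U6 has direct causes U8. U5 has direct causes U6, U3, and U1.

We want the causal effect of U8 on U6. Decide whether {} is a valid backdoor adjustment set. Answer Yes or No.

Yes

Backdoor paths from U8 to U6 (paths whose first edge points into U8):
  P1: U8 <- U9 -> U3 <- U1 -> U5 <- U6
  P2: U8 <- U9 -> U3 -> U5 <- U6
Condition 1 (no descendant of U8 in the set): holds — descendants of U8 are {U3, U5, U6}; none are in {}.
Condition 2 (every backdoor path blocked by {}):
  P1: blocked at collider U3 (neither it nor any descendant is in the conditioning set).
  P2: blocked at collider U5 (neither it nor any descendant is in the conditioning set).
{} satisfies the backdoor criterion.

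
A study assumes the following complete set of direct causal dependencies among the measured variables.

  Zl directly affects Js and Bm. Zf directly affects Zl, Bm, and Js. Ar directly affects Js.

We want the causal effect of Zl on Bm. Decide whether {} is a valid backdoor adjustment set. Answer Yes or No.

Backdoor paths from Zl to Bm (paths whose first edge points into Zl):
  P1: Zl <- Zf -> Bm
Condition 1 (no descendant of Zl in the set): holds — descendants of Zl are {Bm, Js}; none are in {}.
Condition 2 (every backdoor path blocked by {}):
  P1: open — no interior node is in the conditioning set.
{} does not satisfy the backdoor criterion.

No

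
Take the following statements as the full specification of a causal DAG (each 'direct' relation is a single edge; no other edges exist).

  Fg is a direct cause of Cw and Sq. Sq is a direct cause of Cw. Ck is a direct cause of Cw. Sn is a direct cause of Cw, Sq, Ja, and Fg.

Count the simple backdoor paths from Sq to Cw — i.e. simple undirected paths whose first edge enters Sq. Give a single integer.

A backdoor path from Sq to Cw is any simple undirected path whose first edge points into Sq (i.e. leaves Sq via a parent).
Parents of Sq: {Fg, Sn}.
Enumerating:
  P1: Sq <- Sn -> Fg -> Cw
  P2: Sq <- Sn -> Cw
  P3: Sq <- Fg <- Sn -> Cw
  P4: Sq <- Fg -> Cw
That exhausts the simple backdoor paths. Count: 4.

4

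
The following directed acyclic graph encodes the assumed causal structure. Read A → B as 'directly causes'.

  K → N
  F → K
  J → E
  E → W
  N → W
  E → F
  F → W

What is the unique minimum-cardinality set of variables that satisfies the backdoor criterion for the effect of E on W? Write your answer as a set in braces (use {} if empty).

Variables eligible for adjustment (non-descendants of E, excluding E and W): {J}.
Backdoor paths from E to W:
  (none)
With no backdoor paths the empty set already satisfies the criterion, and it is trivially minimal.

{}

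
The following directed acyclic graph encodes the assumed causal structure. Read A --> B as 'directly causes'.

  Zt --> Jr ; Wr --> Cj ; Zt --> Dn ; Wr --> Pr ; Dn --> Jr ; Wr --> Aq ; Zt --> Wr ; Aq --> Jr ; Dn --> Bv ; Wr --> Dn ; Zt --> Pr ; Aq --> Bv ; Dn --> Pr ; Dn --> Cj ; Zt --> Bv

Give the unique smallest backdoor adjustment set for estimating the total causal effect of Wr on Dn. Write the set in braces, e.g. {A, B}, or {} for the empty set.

Variables eligible for adjustment (non-descendants of Wr, excluding Wr and Dn): {Zt}.
Backdoor paths from Wr to Dn:
  P1: Wr <- Zt -> Dn
  P2: Wr <- Zt -> Bv <- Aq -> Jr <- Dn
  P3: Wr <- Zt -> Bv <- Dn
  P4: Wr <- Zt -> Pr <- Dn
  P5: Wr <- Zt -> Jr <- Aq -> Bv <- Dn
  P6: Wr <- Zt -> Jr <- Dn
The empty set is not sufficient: P1 (Wr <- Zt -> Dn) has no collider blocking it and no conditioned non-collider, so it is open.
Try {Zt}:
  P1: blocked at fork node Zt ∈ conditioning set.
  P2: blocked at fork node Zt ∈ conditioning set.
  P3: blocked at fork node Zt ∈ conditioning set.
  P4: blocked at fork node Zt ∈ conditioning set.
  P5: blocked at fork node Zt ∈ conditioning set.
  P6: blocked at fork node Zt ∈ conditioning set.
{Zt} contains no descendant of Wr and blocks every backdoor path.
{Zt} is the unique smallest valid adjustment set.

{Zt}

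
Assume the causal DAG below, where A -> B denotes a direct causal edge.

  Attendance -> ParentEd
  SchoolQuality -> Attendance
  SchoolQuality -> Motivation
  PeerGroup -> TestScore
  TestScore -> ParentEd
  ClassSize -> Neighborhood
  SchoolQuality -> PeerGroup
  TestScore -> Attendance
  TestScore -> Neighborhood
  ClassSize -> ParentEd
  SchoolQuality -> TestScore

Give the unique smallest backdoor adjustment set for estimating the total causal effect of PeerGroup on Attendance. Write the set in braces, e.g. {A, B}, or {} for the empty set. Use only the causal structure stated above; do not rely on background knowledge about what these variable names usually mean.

{SchoolQuality}

Variables eligible for adjustment (non-descendants of PeerGroup, excluding PeerGroup and Attendance): {ClassSize, Motivation, SchoolQuality}.
Backdoor paths from PeerGroup to Attendance:
  P1: PeerGroup <- SchoolQuality -> TestScore -> Attendance
  P2: PeerGroup <- SchoolQuality -> TestScore -> ParentEd <- Attendance
  P3: PeerGroup <- SchoolQuality -> TestScore -> Neighborhood <- ClassSize -> ParentEd <- Attendance
  P4: PeerGroup <- SchoolQuality -> Attendance
The empty set is not sufficient: P1 (PeerGroup <- SchoolQuality -> TestScore -> Attendance) has no collider blocking it and no conditioned non-collider, so it is open.
Try {SchoolQuality}:
  P1: blocked at fork node SchoolQuality ∈ conditioning set.
  P2: blocked at fork node SchoolQuality ∈ conditioning set.
  P3: blocked at fork node SchoolQuality ∈ conditioning set.
  P4: blocked at fork node SchoolQuality ∈ conditioning set.
{SchoolQuality} contains no descendant of PeerGroup and blocks every backdoor path.
No other singleton works — e.g. {ClassSize} leaves P1 open — so {SchoolQuality} is the unique smallest valid adjustment set.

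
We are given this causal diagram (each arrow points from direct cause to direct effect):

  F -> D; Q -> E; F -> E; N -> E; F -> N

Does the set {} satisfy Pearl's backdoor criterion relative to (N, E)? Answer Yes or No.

Backdoor paths from N to E (paths whose first edge points into N):
  P1: N <- F -> E
Condition 1 (no descendant of N in the set): holds — descendants of N are {E}; none are in {}.
Condition 2 (every backdoor path blocked by {}):
  P1: open — no interior node is in the conditioning set.
{} does not satisfy the backdoor criterion.

No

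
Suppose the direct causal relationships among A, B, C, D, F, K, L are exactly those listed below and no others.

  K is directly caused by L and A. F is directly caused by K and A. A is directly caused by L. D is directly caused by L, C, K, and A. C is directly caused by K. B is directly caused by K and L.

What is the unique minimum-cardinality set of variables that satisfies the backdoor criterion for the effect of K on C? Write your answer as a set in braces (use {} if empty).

{}

Variables eligible for adjustment (non-descendants of K, excluding K and C): {A, L}.
Backdoor paths from K to C:
  P1: K <- L -> A -> D <- C
  P2: K <- L -> D <- C
  P3: K <- A <- L -> D <- C
  P4: K <- A -> D <- C
Each backdoor path contains an unconditioned collider, so every path is already blocked with the empty conditioning set:
  P1: blocked at collider D (neither it nor any descendant is in the conditioning set).
  P2: blocked at collider D (neither it nor any descendant is in the conditioning set).
  P3: blocked at collider D (neither it nor any descendant is in the conditioning set).
  P4: blocked at collider D (neither it nor any descendant is in the conditioning set).
The empty set is therefore the unique smallest valid set.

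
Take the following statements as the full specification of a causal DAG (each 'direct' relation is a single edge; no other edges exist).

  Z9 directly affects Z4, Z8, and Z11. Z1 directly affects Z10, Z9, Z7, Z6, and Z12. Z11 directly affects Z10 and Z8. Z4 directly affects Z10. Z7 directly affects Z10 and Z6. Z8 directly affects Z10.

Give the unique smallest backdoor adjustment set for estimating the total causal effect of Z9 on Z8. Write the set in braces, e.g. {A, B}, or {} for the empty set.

{}

Variables eligible for adjustment (non-descendants of Z9, excluding Z9 and Z8): {Z1, Z12, Z6, Z7}.
Backdoor paths from Z9 to Z8:
  P1: Z9 <- Z1 -> Z7 -> Z10 <- Z11 -> Z8
  P2: Z9 <- Z1 -> Z7 -> Z10 <- Z8
  P3: Z9 <- Z1 -> Z6 <- Z7 -> Z10 <- Z11 -> Z8
  P4: Z9 <- Z1 -> Z6 <- Z7 -> Z10 <- Z8
  P5: Z9 <- Z1 -> Z10 <- Z11 -> Z8
  P6: Z9 <- Z1 -> Z10 <- Z8
Each backdoor path contains an unconditioned collider, so every path is already blocked with the empty conditioning set:
  P1: blocked at collider Z10 (neither it nor any descendant is in the conditioning set).
  P2: blocked at collider Z10 (neither it nor any descendant is in the conditioning set).
  P3: blocked at collider Z6 (neither it nor any descendant is in the conditioning set).
  P4: blocked at collider Z6 (neither it nor any descendant is in the conditioning set).
  P5: blocked at collider Z10 (neither it nor any descendant is in the conditioning set).
  P6: blocked at collider Z10 (neither it nor any descendant is in the conditioning set).
The empty set is therefore the unique smallest valid set.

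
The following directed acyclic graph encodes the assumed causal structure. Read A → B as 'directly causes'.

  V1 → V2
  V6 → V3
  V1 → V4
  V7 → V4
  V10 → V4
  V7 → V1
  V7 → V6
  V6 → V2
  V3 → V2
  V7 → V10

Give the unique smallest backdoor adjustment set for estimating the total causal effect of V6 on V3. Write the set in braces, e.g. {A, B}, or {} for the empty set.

{}

Variables eligible for adjustment (non-descendants of V6, excluding V6 and V3): {V1, V10, V4, V7}.
Backdoor paths from V6 to V3:
  P1: V6 <- V7 -> V10 -> V4 <- V1 -> V2 <- V3
  P2: V6 <- V7 -> V1 -> V2 <- V3
  P3: V6 <- V7 -> V4 <- V1 -> V2 <- V3
Each backdoor path contains an unconditioned collider, so every path is already blocked with the empty conditioning set:
  P1: blocked at collider V4 (neither it nor any descendant is in the conditioning set).
  P2: blocked at collider V2 (neither it nor any descendant is in the conditioning set).
  P3: blocked at collider V4 (neither it nor any descendant is in the conditioning set).
The empty set is therefore the unique smallest valid set.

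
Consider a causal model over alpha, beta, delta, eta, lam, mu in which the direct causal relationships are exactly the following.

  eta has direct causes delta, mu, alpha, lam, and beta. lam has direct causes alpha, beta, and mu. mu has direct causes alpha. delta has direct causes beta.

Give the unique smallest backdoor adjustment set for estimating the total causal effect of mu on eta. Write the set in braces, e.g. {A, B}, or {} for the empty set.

{alpha}

Variables eligible for adjustment (non-descendants of mu, excluding mu and eta): {alpha, beta, delta}.
Backdoor paths from mu to eta:
  P1: mu <- alpha -> lam <- beta -> delta -> eta
  P2: mu <- alpha -> lam <- beta -> eta
  P3: mu <- alpha -> lam -> eta
  P4: mu <- alpha -> eta
The empty set is not sufficient: P3 (mu <- alpha -> lam -> eta) has no collider blocking it and no conditioned non-collider, so it is open.
Try {alpha}:
  P1: blocked at fork node alpha ∈ conditioning set.
  P2: blocked at fork node alpha ∈ conditioning set.
  P3: blocked at fork node alpha ∈ conditioning set.
  P4: blocked at fork node alpha ∈ conditioning set.
{alpha} contains no descendant of mu and blocks every backdoor path.
No other singleton works — e.g. {beta} leaves P3 open — so {alpha} is the unique smallest valid adjustment set.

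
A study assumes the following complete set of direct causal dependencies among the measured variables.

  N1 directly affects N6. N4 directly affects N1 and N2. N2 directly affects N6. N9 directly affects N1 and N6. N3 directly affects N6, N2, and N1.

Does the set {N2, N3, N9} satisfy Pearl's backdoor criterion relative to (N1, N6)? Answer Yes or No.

Yes

Backdoor paths from N1 to N6 (paths whose first edge points into N1):
  P1: N1 <- N9 -> N6
  P2: N1 <- N3 -> N2 -> N6
  P3: N1 <- N3 -> N6
  P4: N1 <- N4 -> N2 <- N3 -> N6
  P5: N1 <- N4 -> N2 -> N6
Condition 1 (no descendant of N1 in the set): holds — descendants of N1 are {N6}; none are in {N2, N3, N9}.
Condition 2 (every backdoor path blocked by {N2, N3, N9}):
  P1: blocked at fork node N9 ∈ conditioning set.
  P2: blocked at fork node N3 ∈ conditioning set.
  P3: blocked at fork node N3 ∈ conditioning set.
  P4: blocked at fork node N3 ∈ conditioning set.
  P5: blocked at chain node N2 ∈ conditioning set.
{N2, N3, N9} satisfies the backdoor criterion.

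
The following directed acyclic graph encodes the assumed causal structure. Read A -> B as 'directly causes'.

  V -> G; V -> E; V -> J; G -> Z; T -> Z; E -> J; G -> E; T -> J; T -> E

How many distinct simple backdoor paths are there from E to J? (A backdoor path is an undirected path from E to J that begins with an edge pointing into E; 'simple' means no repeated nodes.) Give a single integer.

6

A backdoor path from E to J is any simple undirected path whose first edge points into E (i.e. leaves E via a parent).
Parents of E: {G, T, V}.
Enumerating:
  P1: E <- T -> Z <- G <- V -> J
  P2: E <- T -> J
  P3: E <- V -> G -> Z <- T -> J
  P4: E <- V -> J
  P5: E <- G <- V -> J
  P6: E <- G -> Z <- T -> J
That exhausts the simple backdoor paths. Count: 6.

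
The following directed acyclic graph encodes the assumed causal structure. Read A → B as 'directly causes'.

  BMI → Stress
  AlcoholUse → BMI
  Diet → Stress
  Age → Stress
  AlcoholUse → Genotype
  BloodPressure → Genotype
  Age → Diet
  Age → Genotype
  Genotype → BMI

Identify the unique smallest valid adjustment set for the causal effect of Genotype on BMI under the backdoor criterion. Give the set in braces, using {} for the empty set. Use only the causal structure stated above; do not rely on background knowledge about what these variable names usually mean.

{AlcoholUse}

Variables eligible for adjustment (non-descendants of Genotype, excluding Genotype and BMI): {Age, AlcoholUse, BloodPressure, Diet}.
Backdoor paths from Genotype to BMI:
  P1: Genotype <- Age -> Diet -> Stress <- BMI
  P2: Genotype <- Age -> Stress <- BMI
  P3: Genotype <- AlcoholUse -> BMI
The empty set is not sufficient: P3 (Genotype <- AlcoholUse -> BMI) has no collider blocking it and no conditioned non-collider, so it is open.
Try {AlcoholUse}:
  P1: blocked at collider Stress (neither it nor any descendant is in the conditioning set).
  P2: blocked at collider Stress (neither it nor any descendant is in the conditioning set).
  P3: blocked at fork node AlcoholUse ∈ conditioning set.
{AlcoholUse} contains no descendant of Genotype and blocks every backdoor path.
No other singleton works — e.g. {Age} leaves P3 open — so {AlcoholUse} is the unique smallest valid adjustment set.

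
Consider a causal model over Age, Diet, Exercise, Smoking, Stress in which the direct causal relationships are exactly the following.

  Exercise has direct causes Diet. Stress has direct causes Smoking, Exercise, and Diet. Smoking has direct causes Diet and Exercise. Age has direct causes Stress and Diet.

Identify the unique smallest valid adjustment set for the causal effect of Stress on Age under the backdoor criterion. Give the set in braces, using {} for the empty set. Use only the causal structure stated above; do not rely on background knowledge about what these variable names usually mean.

Variables eligible for adjustment (non-descendants of Stress, excluding Stress and Age): {Diet, Exercise, Smoking}.
Backdoor paths from Stress to Age:
  P1: Stress <- Diet -> Age
  P2: Stress <- Exercise <- Diet -> Age
  P3: Stress <- Exercise -> Smoking <- Diet -> Age
  P4: Stress <- Smoking <- Diet -> Age
  P5: Stress <- Smoking <- Exercise <- Diet -> Age
The empty set is not sufficient: P1 (Stress <- Diet -> Age) has no collider blocking it and no conditioned non-collider, so it is open.
Try {Diet}:
  P1: blocked at fork node Diet ∈ conditioning set.
  P2: blocked at fork node Diet ∈ conditioning set.
  P3: blocked at collider Smoking (neither it nor any descendant is in the conditioning set).
  P4: blocked at fork node Diet ∈ conditioning set.
  P5: blocked at fork node Diet ∈ conditioning set.
{Diet} contains no descendant of Stress and blocks every backdoor path.
No other singleton works — e.g. {Exercise} leaves P1 open — so {Diet} is the unique smallest valid adjustment set.

{Diet}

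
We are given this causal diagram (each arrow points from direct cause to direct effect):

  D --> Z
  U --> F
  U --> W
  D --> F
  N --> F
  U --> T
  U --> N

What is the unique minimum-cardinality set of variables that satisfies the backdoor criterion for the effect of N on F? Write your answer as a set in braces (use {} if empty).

Variables eligible for adjustment (non-descendants of N, excluding N and F): {D, T, U, W, Z}.
Backdoor paths from N to F:
  P1: N <- U -> F
The empty set is not sufficient: P1 (N <- U -> F) has no collider blocking it and no conditioned non-collider, so it is open.
Try {U}:
  P1: blocked at fork node U ∈ conditioning set.
{U} contains no descendant of N and blocks every backdoor path.
No other singleton works — e.g. {D} leaves P1 open — so {U} is the unique smallest valid adjustment set.

{U}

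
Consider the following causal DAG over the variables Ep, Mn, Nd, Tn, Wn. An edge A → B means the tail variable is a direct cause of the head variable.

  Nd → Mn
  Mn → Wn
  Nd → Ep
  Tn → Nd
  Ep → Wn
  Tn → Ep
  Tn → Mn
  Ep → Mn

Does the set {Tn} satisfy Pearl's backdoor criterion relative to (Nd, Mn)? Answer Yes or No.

Yes

Backdoor paths from Nd to Mn (paths whose first edge points into Nd):
  P1: Nd <- Tn -> Ep -> Mn
  P2: Nd <- Tn -> Ep -> Wn <- Mn
  P3: Nd <- Tn -> Mn
Condition 1 (no descendant of Nd in the set): holds — descendants of Nd are {Ep, Mn, Wn}; none are in {Tn}.
Condition 2 (every backdoor path blocked by {Tn}):
  P1: blocked at fork node Tn ∈ conditioning set.
  P2: blocked at fork node Tn ∈ conditioning set.
  P3: blocked at fork node Tn ∈ conditioning set.
{Tn} satisfies the backdoor criterion.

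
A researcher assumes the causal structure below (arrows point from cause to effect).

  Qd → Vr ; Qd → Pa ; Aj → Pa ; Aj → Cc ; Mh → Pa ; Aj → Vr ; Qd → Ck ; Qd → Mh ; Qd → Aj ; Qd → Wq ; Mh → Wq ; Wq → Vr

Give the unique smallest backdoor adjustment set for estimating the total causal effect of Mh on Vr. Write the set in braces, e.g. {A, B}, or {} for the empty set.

{Qd}

Variables eligible for adjustment (non-descendants of Mh, excluding Mh and Vr): {Aj, Cc, Ck, Qd}.
Backdoor paths from Mh to Vr:
  P1: Mh <- Qd -> Aj -> Vr
  P2: Mh <- Qd -> Wq -> Vr
  P3: Mh <- Qd -> Vr
  P4: Mh <- Qd -> Pa <- Aj -> Vr
The empty set is not sufficient: P1 (Mh <- Qd -> Aj -> Vr) has no collider blocking it and no conditioned non-collider, so it is open.
Try {Qd}:
  P1: blocked at fork node Qd ∈ conditioning set.
  P2: blocked at fork node Qd ∈ conditioning set.
  P3: blocked at fork node Qd ∈ conditioning set.
  P4: blocked at fork node Qd ∈ conditioning set.
{Qd} contains no descendant of Mh and blocks every backdoor path.
No other singleton works — e.g. {Aj} leaves P2 open — so {Qd} is the unique smallest valid adjustment set.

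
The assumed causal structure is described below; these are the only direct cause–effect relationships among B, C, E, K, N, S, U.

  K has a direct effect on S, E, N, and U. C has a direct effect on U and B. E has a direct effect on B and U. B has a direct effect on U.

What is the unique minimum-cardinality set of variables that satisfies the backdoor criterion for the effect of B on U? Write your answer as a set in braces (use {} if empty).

Variables eligible for adjustment (non-descendants of B, excluding B and U): {C, E, K, N, S}.
Backdoor paths from B to U:
  P1: B <- C -> U
  P2: B <- E <- K -> U
  P3: B <- E -> U
The empty set is not sufficient: P1 (B <- C -> U) has no collider blocking it and no conditioned non-collider, so it is open.
Try {C, E}:
  P1: blocked at fork node C ∈ conditioning set.
  P2: blocked at chain node E ∈ conditioning set.
  P3: blocked at fork node E ∈ conditioning set.
{C, E} contains no descendant of B and blocks every backdoor path.
Every element of {C, E} is needed (dropping C leaves P1 open; dropping E leaves P2 open), so no proper subset is valid.
Among all size-2 subsets of the eligible variables, only {C, E} blocks every backdoor path, so it is the unique smallest valid adjustment set.

{C, E}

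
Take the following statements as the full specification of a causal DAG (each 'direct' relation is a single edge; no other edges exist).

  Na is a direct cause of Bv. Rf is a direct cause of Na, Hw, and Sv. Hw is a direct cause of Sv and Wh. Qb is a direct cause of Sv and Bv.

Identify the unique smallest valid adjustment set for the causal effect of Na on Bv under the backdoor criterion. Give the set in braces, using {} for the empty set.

Variables eligible for adjustment (non-descendants of Na, excluding Na and Bv): {Hw, Qb, Rf, Sv, Wh}.
Backdoor paths from Na to Bv:
  P1: Na <- Rf -> Hw -> Sv <- Qb -> Bv
  P2: Na <- Rf -> Sv <- Qb -> Bv
Each backdoor path contains an unconditioned collider, so every path is already blocked with the empty conditioning set:
  P1: blocked at collider Sv (neither it nor any descendant is in the conditioning set).
  P2: blocked at collider Sv (neither it nor any descendant is in the conditioning set).
The empty set is therefore the unique smallest valid set.

{}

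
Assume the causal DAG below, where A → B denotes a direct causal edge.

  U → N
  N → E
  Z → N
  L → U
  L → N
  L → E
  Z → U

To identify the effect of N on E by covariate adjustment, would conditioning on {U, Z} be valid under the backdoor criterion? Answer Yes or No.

Backdoor paths from N to E (paths whose first edge points into N):
  P1: N <- Z -> U <- L -> E
  P2: N <- L -> E
  P3: N <- U <- L -> E
Condition 1 (no descendant of N in the set): holds — descendants of N are {E}; none are in {U, Z}.
Condition 2 (every backdoor path blocked by {U, Z}):
  P1: blocked at fork node Z ∈ conditioning set.
  P2: open — no interior node is in the conditioning set.
  P3: blocked at chain node U ∈ conditioning set.
{U, Z} does not satisfy the backdoor criterion.

No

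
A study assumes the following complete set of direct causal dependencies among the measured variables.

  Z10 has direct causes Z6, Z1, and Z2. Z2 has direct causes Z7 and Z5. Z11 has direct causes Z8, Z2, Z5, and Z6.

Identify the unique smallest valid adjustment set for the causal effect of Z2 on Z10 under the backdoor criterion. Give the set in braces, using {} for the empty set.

{}

Variables eligible for adjustment (non-descendants of Z2, excluding Z2 and Z10): {Z1, Z5, Z6, Z7, Z8}.
Backdoor paths from Z2 to Z10:
  P1: Z2 <- Z5 -> Z11 <- Z6 -> Z10
Each backdoor path contains an unconditioned collider, so every path is already blocked with the empty conditioning set:
  P1: blocked at collider Z11 (neither it nor any descendant is in the conditioning set).
The empty set is therefore the unique smallest valid set.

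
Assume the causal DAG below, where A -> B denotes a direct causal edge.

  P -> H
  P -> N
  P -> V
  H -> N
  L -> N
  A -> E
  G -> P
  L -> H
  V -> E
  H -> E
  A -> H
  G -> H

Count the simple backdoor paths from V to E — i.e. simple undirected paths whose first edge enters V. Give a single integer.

8

A backdoor path from V to E is any simple undirected path whose first edge points into V (i.e. leaves V via a parent).
Parents of V: {P}.
Enumerating:
  P1: V <- P <- G -> H <- A -> E
  P2: V <- P <- G -> H -> E
  P3: V <- P -> H <- A -> E
  P4: V <- P -> H -> E
  P5: V <- P -> N <- L -> H <- A -> E
  P6: V <- P -> N <- L -> H -> E
  P7: V <- P -> N <- H <- A -> E
  P8: V <- P -> N <- H -> E
That exhausts the simple backdoor paths. Count: 8.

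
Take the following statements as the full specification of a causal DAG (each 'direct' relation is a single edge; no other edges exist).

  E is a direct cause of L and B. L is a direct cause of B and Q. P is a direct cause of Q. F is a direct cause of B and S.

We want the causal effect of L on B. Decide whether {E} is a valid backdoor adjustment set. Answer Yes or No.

Backdoor paths from L to B (paths whose first edge points into L):
  P1: L <- E -> B
Condition 1 (no descendant of L in the set): holds — descendants of L are {B, Q}; none are in {E}.
Condition 2 (every backdoor path blocked by {E}):
  P1: blocked at fork node E ∈ conditioning set.
{E} satisfies the backdoor criterion.

Yes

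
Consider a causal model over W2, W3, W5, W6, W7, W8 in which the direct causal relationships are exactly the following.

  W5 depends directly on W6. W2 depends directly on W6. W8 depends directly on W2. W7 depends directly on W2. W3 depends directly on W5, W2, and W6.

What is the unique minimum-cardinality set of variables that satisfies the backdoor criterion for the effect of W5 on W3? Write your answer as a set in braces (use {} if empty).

Variables eligible for adjustment (non-descendants of W5, excluding W5 and W3): {W2, W6, W7, W8}.
Backdoor paths from W5 to W3:
  P1: W5 <- W6 -> W2 -> W3
  P2: W5 <- W6 -> W3
The empty set is not sufficient: P1 (W5 <- W6 -> W2 -> W3) has no collider blocking it and no conditioned non-collider, so it is open.
Try {W6}:
  P1: blocked at fork node W6 ∈ conditioning set.
  P2: blocked at fork node W6 ∈ conditioning set.
{W6} contains no descendant of W5 and blocks every backdoor path.
No other singleton works — e.g. {W2} leaves P2 open — so {W6} is the unique smallest valid adjustment set.

{W6}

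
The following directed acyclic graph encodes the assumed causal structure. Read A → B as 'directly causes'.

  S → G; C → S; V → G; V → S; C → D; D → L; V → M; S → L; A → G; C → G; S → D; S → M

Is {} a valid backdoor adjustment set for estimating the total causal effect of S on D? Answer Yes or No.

Backdoor paths from S to D (paths whose first edge points into S):
  P1: S <- C -> D
  P2: S <- V -> G <- C -> D
Condition 1 (no descendant of S in the set): holds — descendants of S are {D, G, L, M}; none are in {}.
Condition 2 (every backdoor path blocked by {}):
  P1: open — no interior node is in the conditioning set.
  P2: blocked at collider G (neither it nor any descendant is in the conditioning set).
{} does not satisfy the backdoor criterion.

No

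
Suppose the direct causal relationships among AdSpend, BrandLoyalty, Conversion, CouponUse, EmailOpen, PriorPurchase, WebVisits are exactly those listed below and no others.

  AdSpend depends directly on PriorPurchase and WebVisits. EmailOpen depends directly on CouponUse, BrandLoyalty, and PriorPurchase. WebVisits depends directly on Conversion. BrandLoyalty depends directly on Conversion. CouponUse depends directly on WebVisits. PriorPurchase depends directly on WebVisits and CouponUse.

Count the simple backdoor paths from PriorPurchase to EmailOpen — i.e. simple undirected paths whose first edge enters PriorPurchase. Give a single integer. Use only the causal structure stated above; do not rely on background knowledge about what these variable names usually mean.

A backdoor path from PriorPurchase to EmailOpen is any simple undirected path whose first edge points into PriorPurchase (i.e. leaves PriorPurchase via a parent).
Parents of PriorPurchase: {CouponUse, WebVisits}.
Enumerating:
  P1: PriorPurchase <- WebVisits <- Conversion -> BrandLoyalty -> EmailOpen
  P2: PriorPurchase <- WebVisits -> CouponUse -> EmailOpen
  P3: PriorPurchase <- CouponUse <- WebVisits <- Conversion -> BrandLoyalty -> EmailOpen
  P4: PriorPurchase <- CouponUse -> EmailOpen
That exhausts the simple backdoor paths. Count: 4.

4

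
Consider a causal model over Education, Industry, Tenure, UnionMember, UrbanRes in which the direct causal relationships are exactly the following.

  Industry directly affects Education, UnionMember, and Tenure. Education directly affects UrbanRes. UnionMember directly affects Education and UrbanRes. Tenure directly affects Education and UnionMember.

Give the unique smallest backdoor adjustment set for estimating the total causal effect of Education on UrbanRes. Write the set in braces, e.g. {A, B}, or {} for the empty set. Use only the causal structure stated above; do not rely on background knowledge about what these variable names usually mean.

Variables eligible for adjustment (non-descendants of Education, excluding Education and UrbanRes): {Industry, Tenure, UnionMember}.
Backdoor paths from Education to UrbanRes:
  P1: Education <- Industry -> Tenure -> UnionMember -> UrbanRes
  P2: Education <- Industry -> UnionMember -> UrbanRes
  P3: Education <- Tenure <- Industry -> UnionMember -> UrbanRes
  P4: Education <- Tenure -> UnionMember -> UrbanRes
  P5: Education <- UnionMember -> UrbanRes
The empty set is not sufficient: P1 (Education <- Industry -> Tenure -> UnionMember -> UrbanRes) has no collider blocking it and no conditioned non-collider, so it is open.
Try {UnionMember}:
  P1: blocked at chain node UnionMember ∈ conditioning set.
  P2: blocked at chain node UnionMember ∈ conditioning set.
  P3: blocked at chain node UnionMember ∈ conditioning set.
  P4: blocked at chain node UnionMember ∈ conditioning set.
  P5: blocked at fork node UnionMember ∈ conditioning set.
{UnionMember} contains no descendant of Education and blocks every backdoor path.
No other singleton works — e.g. {Industry} leaves P4 open — so {UnionMember} is the unique smallest valid adjustment set.

{UnionMember}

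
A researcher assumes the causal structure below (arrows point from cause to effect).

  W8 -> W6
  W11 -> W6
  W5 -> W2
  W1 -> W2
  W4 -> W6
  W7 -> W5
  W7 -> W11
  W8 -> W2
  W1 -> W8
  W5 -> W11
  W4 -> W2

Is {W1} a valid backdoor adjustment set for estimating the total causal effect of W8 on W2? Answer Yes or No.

Backdoor paths from W8 to W2 (paths whose first edge points into W8):
  P1: W8 <- W1 -> W2
Condition 1 (no descendant of W8 in the set): holds — descendants of W8 are {W2, W6}; none are in {W1}.
Condition 2 (every backdoor path blocked by {W1}):
  P1: blocked at fork node W1 ∈ conditioning set.
{W1} satisfies the backdoor criterion.

Yes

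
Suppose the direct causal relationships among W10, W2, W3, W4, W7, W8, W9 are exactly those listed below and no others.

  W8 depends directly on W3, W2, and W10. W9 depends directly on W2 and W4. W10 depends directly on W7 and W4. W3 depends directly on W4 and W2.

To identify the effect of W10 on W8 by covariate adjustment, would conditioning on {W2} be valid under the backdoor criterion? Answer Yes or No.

Backdoor paths from W10 to W8 (paths whose first edge points into W10):
  P1: W10 <- W4 -> W3 <- W2 -> W8
  P2: W10 <- W4 -> W3 -> W8
  P3: W10 <- W4 -> W9 <- W2 -> W3 -> W8
  P4: W10 <- W4 -> W9 <- W2 -> W8
Condition 1 (no descendant of W10 in the set): holds — descendants of W10 are {W8}; none are in {W2}.
Condition 2 (every backdoor path blocked by {W2}):
  P1: blocked at collider W3 (neither it nor any descendant is in the conditioning set).
  P2: open — no interior node is in the conditioning set.
  P3: blocked at collider W9 (neither it nor any descendant is in the conditioning set).
  P4: blocked at collider W9 (neither it nor any descendant is in the conditioning set).
{W2} does not satisfy the backdoor criterion.

No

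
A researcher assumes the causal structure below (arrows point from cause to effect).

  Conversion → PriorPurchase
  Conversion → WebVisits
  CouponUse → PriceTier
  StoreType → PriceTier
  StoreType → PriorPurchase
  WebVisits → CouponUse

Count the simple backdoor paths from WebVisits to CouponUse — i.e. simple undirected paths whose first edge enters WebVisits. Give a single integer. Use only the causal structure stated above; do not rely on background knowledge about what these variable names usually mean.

1

A backdoor path from WebVisits to CouponUse is any simple undirected path whose first edge points into WebVisits (i.e. leaves WebVisits via a parent).
Parents of WebVisits: {Conversion}.
Enumerating:
  P1: WebVisits <- Conversion -> PriorPurchase <- StoreType -> PriceTier <- CouponUse
That exhausts the simple backdoor paths. Count: 1.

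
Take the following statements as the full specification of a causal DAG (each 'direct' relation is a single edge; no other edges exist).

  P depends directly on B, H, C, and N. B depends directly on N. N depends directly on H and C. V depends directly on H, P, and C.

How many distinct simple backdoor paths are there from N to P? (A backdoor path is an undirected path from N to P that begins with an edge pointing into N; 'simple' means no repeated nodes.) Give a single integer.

6

A backdoor path from N to P is any simple undirected path whose first edge points into N (i.e. leaves N via a parent).
Parents of N: {C, H}.
Enumerating:
  P1: N <- C -> P
  P2: N <- C -> V <- H -> P
  P3: N <- C -> V <- P
  P4: N <- H -> P
  P5: N <- H -> V <- C -> P
  P6: N <- H -> V <- P
That exhausts the simple backdoor paths. Count: 6.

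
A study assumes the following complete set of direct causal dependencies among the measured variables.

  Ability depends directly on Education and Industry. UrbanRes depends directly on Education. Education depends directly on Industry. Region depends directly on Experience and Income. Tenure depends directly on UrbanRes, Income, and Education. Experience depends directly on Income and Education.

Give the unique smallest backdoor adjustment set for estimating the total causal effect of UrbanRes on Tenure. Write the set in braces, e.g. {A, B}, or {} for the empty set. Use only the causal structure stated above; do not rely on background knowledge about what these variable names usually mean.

{Education}

Variables eligible for adjustment (non-descendants of UrbanRes, excluding UrbanRes and Tenure): {Ability, Education, Experience, Income, Industry, Region}.
Backdoor paths from UrbanRes to Tenure:
  P1: UrbanRes <- Education -> Tenure
  P2: UrbanRes <- Education -> Experience <- Income -> Tenure
  P3: UrbanRes <- Education -> Experience -> Region <- Income -> Tenure
The empty set is not sufficient: P1 (UrbanRes <- Education -> Tenure) has no collider blocking it and no conditioned non-collider, so it is open.
Try {Education}:
  P1: blocked at fork node Education ∈ conditioning set.
  P2: blocked at fork node Education ∈ conditioning set.
  P3: blocked at fork node Education ∈ conditioning set.
{Education} contains no descendant of UrbanRes and blocks every backdoor path.
No other singleton works — e.g. {Industry} leaves P1 open — so {Education} is the unique smallest valid adjustment set.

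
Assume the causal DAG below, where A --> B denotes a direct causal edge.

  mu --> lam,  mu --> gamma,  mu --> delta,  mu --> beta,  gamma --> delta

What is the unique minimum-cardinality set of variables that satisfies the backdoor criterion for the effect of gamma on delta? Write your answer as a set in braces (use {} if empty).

{mu}

Variables eligible for adjustment (non-descendants of gamma, excluding gamma and delta): {beta, lam, mu}.
Backdoor paths from gamma to delta:
  P1: gamma <- mu -> delta
The empty set is not sufficient: P1 (gamma <- mu -> delta) has no collider blocking it and no conditioned non-collider, so it is open.
Try {mu}:
  P1: blocked at fork node mu ∈ conditioning set.
{mu} contains no descendant of gamma and blocks every backdoor path.
No other singleton works — e.g. {beta} leaves P1 open — so {mu} is the unique smallest valid adjustment set.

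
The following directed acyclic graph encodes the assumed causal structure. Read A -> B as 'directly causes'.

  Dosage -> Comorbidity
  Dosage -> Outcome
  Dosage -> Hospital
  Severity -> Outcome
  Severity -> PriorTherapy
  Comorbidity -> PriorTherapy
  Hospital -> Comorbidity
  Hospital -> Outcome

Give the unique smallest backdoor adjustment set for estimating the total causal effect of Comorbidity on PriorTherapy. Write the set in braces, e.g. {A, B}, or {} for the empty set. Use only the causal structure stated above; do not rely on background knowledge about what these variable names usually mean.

{}

Variables eligible for adjustment (non-descendants of Comorbidity, excluding Comorbidity and PriorTherapy): {Dosage, Hospital, Outcome, Severity}.
Backdoor paths from Comorbidity to PriorTherapy:
  P1: Comorbidity <- Dosage -> Hospital -> Outcome <- Severity -> PriorTherapy
  P2: Comorbidity <- Dosage -> Outcome <- Severity -> PriorTherapy
  P3: Comorbidity <- Hospital <- Dosage -> Outcome <- Severity -> PriorTherapy
  P4: Comorbidity <- Hospital -> Outcome <- Severity -> PriorTherapy
Each backdoor path contains an unconditioned collider, so every path is already blocked with the empty conditioning set:
  P1: blocked at collider Outcome (neither it nor any descendant is in the conditioning set).
  P2: blocked at collider Outcome (neither it nor any descendant is in the conditioning set).
  P3: blocked at collider Outcome (neither it nor any descendant is in the conditioning set).
  P4: blocked at collider Outcome (neither it nor any descendant is in the conditioning set).
The empty set is therefore the unique smallest valid set.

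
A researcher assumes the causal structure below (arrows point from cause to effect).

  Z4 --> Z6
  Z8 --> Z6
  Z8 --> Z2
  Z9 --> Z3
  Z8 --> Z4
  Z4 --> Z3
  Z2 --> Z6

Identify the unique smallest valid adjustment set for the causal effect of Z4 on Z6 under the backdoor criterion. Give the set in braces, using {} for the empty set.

{Z8}

Variables eligible for adjustment (non-descendants of Z4, excluding Z4 and Z6): {Z2, Z8, Z9}.
Backdoor paths from Z4 to Z6:
  P1: Z4 <- Z8 -> Z2 -> Z6
  P2: Z4 <- Z8 -> Z6
The empty set is not sufficient: P1 (Z4 <- Z8 -> Z2 -> Z6) has no collider blocking it and no conditioned non-collider, so it is open.
Try {Z8}:
  P1: blocked at fork node Z8 ∈ conditioning set.
  P2: blocked at fork node Z8 ∈ conditioning set.
{Z8} contains no descendant of Z4 and blocks every backdoor path.
No other singleton works — e.g. {Z2} leaves P2 open — so {Z8} is the unique smallest valid adjustment set.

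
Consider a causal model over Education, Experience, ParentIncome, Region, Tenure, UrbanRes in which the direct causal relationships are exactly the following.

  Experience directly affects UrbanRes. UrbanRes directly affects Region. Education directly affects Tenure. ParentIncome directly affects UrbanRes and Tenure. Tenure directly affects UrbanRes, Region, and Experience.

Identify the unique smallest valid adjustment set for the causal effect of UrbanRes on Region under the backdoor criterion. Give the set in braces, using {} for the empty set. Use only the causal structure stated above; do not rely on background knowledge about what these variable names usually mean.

{Tenure}

Variables eligible for adjustment (non-descendants of UrbanRes, excluding UrbanRes and Region): {Education, Experience, ParentIncome, Tenure}.
Backdoor paths from UrbanRes to Region:
  P1: UrbanRes <- ParentIncome -> Tenure -> Region
  P2: UrbanRes <- Tenure -> Region
  P3: UrbanRes <- Experience <- Tenure -> Region
The empty set is not sufficient: P1 (UrbanRes <- ParentIncome -> Tenure -> Region) has no collider blocking it and no conditioned non-collider, so it is open.
Try {Tenure}:
  P1: blocked at chain node Tenure ∈ conditioning set.
  P2: blocked at fork node Tenure ∈ conditioning set.
  P3: blocked at fork node Tenure ∈ conditioning set.
{Tenure} contains no descendant of UrbanRes and blocks every backdoor path.
No other singleton works — e.g. {Education} leaves P1 open — so {Tenure} is the unique smallest valid adjustment set.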